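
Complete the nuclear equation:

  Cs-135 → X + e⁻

Conserve mass number: 135 = A + 0, so A = 135.
Conserve atomic number: 55 = Z − 1, so Z = 56.
Z = 56 is barium, so the species is Ba-135.

Ba-135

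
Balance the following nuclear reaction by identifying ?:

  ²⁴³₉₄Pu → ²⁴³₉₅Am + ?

beta-minus particle

Conserve mass number: 243 = 243 + A, so A = 0.
Conserve atomic number: 94 = 95 + Z, so Z = -1.
A = 0 and Z = -1 is ⁰₋₁e — a beta-minus particle.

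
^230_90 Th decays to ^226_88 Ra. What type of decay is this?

alpha decay

ΔA = 226 − 230 = -4; ΔZ = 88 − 90 = -2.
A drops by 4 and Z drops by 2 — the signature of alpha emission.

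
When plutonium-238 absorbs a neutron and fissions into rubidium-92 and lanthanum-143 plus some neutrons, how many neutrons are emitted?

Conserve mass number: 239 = 92 + 143 + k, so k = 239 − 235 = 4.
Check atomic number: 94 = 37 + 57 + 0 = 94. ✓

4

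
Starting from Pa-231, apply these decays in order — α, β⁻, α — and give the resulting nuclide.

Start: (A, Z) = (231, 91).
After α: (227, 89).
After β⁻: (227, 90).
After α: (223, 88).
Z = 88 is radium.

Ra-223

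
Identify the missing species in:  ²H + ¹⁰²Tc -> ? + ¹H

Tc-103

Conserve mass number: 2 + 102 = A + 1, so A = 103.
Conserve atomic number: 1 + 43 = Z + 1, so Z = 43.
Z = 43 is technetium, so the species is ¹⁰³Tc.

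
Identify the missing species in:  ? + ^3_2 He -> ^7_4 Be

Conserve mass number: A + 3 = 7, so A = 4.
Conserve atomic number: Z + 2 = 4, so Z = 2.
A = 4 and Z = 2 is ^4_2 He — an alpha particle.

alpha particle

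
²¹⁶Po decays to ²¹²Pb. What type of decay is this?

ΔA = 212 − 216 = -4; ΔZ = 82 − 84 = -2.
A drops by 4 and Z drops by 2 — the signature of alpha emission.

alpha decay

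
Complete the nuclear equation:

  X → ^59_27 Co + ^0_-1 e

Fe-59

Conserve mass number: A = 59 + 0, so A = 59.
Conserve atomic number: Z = 27 − 1, so Z = 26.
Z = 26 is iron, so the species is ^59_26 Fe.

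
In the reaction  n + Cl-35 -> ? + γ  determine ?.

Cl-36

Conserve mass number: 1 + 35 = A + 0, so A = 36.
Conserve atomic number: 0 + 17 = Z + 0, so Z = 17.
Z = 17 is chlorine, so the species is Cl-36.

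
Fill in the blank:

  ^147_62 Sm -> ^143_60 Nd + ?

alpha particle

Conserve mass number: 147 = 143 + A, so A = 4.
Conserve atomic number: 62 = 60 + Z, so Z = 2.
A = 4 and Z = 2 is ^4_2 He — an alpha particle.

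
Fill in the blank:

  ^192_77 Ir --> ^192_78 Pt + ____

beta-minus particle

Conserve mass number: 192 = 192 + A, so A = 0.
Conserve atomic number: 77 = 78 + Z, so Z = -1.
A = 0 and Z = -1 is ^0_-1 e — a beta-minus particle.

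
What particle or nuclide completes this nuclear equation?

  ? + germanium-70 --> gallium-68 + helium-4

Conserve mass number: A + 70 = 68 + 4, so A = 2.
Conserve atomic number: Z + 32 = 31 + 2, so Z = 1.
A = 2 and Z = 1 is hydrogen-2 — a deuteron.

deuteron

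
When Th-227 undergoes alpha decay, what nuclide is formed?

Ra-223

Alpha decay: mass number changes by -4, atomic number by -2.
A: 227 − 4 = 223; Z: 90 − 2 = 88.
Z = 88 is radium, so the daughter is Ra-223.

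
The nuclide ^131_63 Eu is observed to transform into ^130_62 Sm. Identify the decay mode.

ΔA = 130 − 131 = -1; ΔZ = 62 − 63 = -1.
A drops by 1 and Z drops by 1 — a proton was emitted.

proton emission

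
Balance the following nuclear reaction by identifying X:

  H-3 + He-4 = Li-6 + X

neutron

Conserve mass number: 3 + 4 = 6 + A, so A = 1.
Conserve atomic number: 1 + 2 = 3 + Z, so Z = 0.
A = 1 and Z = 0 is n — a neutron.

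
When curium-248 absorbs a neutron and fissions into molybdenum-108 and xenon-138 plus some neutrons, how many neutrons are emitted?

3

Conserve mass number: 249 = 108 + 138 + k, so k = 249 − 246 = 3.
Check atomic number: 96 = 42 + 54 + 0 = 96. ✓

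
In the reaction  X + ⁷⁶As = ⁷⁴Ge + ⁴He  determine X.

Conserve mass number: A + 76 = 74 + 4, so A = 2.
Conserve atomic number: Z + 33 = 32 + 2, so Z = 1.
A = 2 and Z = 1 is ²H — a deuteron.

deuteron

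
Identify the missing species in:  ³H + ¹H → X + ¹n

Conserve mass number: 3 + 1 = A + 1, so A = 3.
Conserve atomic number: 1 + 1 = Z + 0, so Z = 2.
Z = 2 is helium, so the species is ³He.

He-3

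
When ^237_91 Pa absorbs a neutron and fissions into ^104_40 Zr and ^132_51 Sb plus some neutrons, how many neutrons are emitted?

2

Conserve mass number: 238 = 104 + 132 + k, so k = 238 − 236 = 2.
Check atomic number: 91 = 40 + 51 + 0 = 91. ✓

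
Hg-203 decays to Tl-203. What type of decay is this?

beta-minus decay

ΔA = 203 − 203 = 0; ΔZ = 81 − 80 = +1.
A is unchanged and Z rises by 1 — a neutron has become a proton (β⁻ decay).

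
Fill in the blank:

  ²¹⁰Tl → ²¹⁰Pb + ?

Conserve mass number: 210 = 210 + A, so A = 0.
Conserve atomic number: 81 = 82 + Z, so Z = -1.
A = 0 and Z = -1 is e⁻ — a beta-minus particle.

beta-minus particle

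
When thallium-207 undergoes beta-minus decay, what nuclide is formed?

Beta-minus decay: mass number changes by +0, atomic number by +1.
A: 207 = 207; Z: 81 + 1 = 82.
Z = 82 is lead, so the daughter is lead-207.

Pb-207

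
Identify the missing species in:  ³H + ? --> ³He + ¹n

Conserve mass number: 3 + A = 3 + 1, so A = 1.
Conserve atomic number: 1 + Z = 2 + 0, so Z = 1.
A = 1 and Z = 1 is ¹H — a proton.

proton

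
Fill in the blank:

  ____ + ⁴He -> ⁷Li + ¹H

Conserve mass number: A + 4 = 7 + 1, so A = 4.
Conserve atomic number: Z + 2 = 3 + 1, so Z = 2.
A = 4 and Z = 2 is ⁴He — an alpha particle.

alpha particle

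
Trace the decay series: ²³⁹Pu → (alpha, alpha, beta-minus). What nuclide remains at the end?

Pa-231

Start: (A, Z) = (239, 94).
After α: (235, 92).
After α: (231, 90).
After β⁻: (231, 91).
Z = 91 is protactinium.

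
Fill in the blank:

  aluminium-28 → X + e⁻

Si-28

Conserve mass number: 28 = A + 0, so A = 28.
Conserve atomic number: 13 = Z − 1, so Z = 14.
Z = 14 is silicon, so the species is silicon-28.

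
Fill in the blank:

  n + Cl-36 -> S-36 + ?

Conserve mass number: 1 + 36 = 36 + A, so A = 1.
Conserve atomic number: 0 + 17 = 16 + Z, so Z = 1.
A = 1 and Z = 1 is H-1 — a proton.

proton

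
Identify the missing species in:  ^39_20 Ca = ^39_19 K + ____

positron

Conserve mass number: 39 = 39 + A, so A = 0.
Conserve atomic number: 20 = 19 + Z, so Z = 1.
A = 0 and Z = 1 is ^0_1 e — a positron.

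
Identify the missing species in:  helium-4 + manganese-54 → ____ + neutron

Conserve mass number: 4 + 54 = A + 1, so A = 57.
Conserve atomic number: 2 + 25 = Z + 0, so Z = 27.
Z = 27 is cobalt, so the species is cobalt-57.

Co-57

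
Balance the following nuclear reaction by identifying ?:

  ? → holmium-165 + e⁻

Conserve mass number: A = 165 + 0, so A = 165.
Conserve atomic number: Z = 67 − 1, so Z = 66.
Z = 66 is dysprosium, so the species is dysprosium-165.

Dy-165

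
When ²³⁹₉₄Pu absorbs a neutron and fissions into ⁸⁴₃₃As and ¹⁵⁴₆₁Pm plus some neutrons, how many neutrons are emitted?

Conserve mass number: 240 = 84 + 154 + k, so k = 240 − 238 = 2.
Check atomic number: 94 = 33 + 61 + 0 = 94. ✓

2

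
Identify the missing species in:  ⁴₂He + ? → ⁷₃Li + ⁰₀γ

Conserve mass number: 4 + A = 7 + 0, so A = 3.
Conserve atomic number: 2 + Z = 3 + 0, so Z = 1.
A = 3 and Z = 1 is ³₁H — a triton.

triton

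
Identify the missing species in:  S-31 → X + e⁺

Conserve mass number: 31 = A + 0, so A = 31.
Conserve atomic number: 16 = Z + 1, so Z = 15.
Z = 15 is phosphorus, so the species is P-31.

P-31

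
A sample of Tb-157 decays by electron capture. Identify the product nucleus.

Electron capture: mass number changes by +0, atomic number by -1.
A: 157 = 157; Z: 65 − 1 = 64.
Z = 64 is gadolinium, so the daughter is Gd-157.

Gd-157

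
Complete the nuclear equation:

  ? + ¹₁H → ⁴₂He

triton

Conserve mass number: A + 1 = 4, so A = 3.
Conserve atomic number: Z + 1 = 2, so Z = 1.
A = 3 and Z = 1 is ³₁H — a triton.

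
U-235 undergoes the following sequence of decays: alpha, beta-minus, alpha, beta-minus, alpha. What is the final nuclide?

Ra-223

Start: (A, Z) = (235, 92).
After α: (231, 90).
After β⁻: (231, 91).
After α: (227, 89).
After β⁻: (227, 90).
After α: (223, 88).
Z = 88 is radium.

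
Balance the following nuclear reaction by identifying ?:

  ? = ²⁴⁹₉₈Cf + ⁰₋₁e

Bk-249

Conserve mass number: A = 249 + 0, so A = 249.
Conserve atomic number: Z = 98 − 1, so Z = 97.
Z = 97 is berkelium, so the species is ²⁴⁹₉₇Bk.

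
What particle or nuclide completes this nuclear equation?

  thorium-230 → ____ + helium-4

Ra-226

Conserve mass number: 230 = A + 4, so A = 226.
Conserve atomic number: 90 = Z + 2, so Z = 88.
Z = 88 is radium, so the species is radium-226.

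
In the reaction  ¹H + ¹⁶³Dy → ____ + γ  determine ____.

Ho-164

Conserve mass number: 1 + 163 = A + 0, so A = 164.
Conserve atomic number: 1 + 66 = Z + 0, so Z = 67.
Z = 67 is holmium, so the species is ¹⁶⁴Ho.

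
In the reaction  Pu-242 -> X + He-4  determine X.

U-238

Conserve mass number: 242 = A + 4, so A = 238.
Conserve atomic number: 94 = Z + 2, so Z = 92.
Z = 92 is uranium, so the species is U-238.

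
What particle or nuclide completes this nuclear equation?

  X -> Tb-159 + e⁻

Conserve mass number: A = 159 + 0, so A = 159.
Conserve atomic number: Z = 65 − 1, so Z = 64.
Z = 64 is gadolinium, so the species is Gd-159.

Gd-159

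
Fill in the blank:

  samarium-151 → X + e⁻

Eu-151

Conserve mass number: 151 = A + 0, so A = 151.
Conserve atomic number: 62 = Z − 1, so Z = 63.
Z = 63 is europium, so the species is europium-151.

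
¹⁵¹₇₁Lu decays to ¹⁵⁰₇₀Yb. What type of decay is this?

proton emission

ΔA = 150 − 151 = -1; ΔZ = 70 − 71 = -1.
A drops by 1 and Z drops by 1 — a proton was emitted.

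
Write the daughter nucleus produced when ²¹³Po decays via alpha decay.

Alpha decay: mass number changes by -4, atomic number by -2.
A: 213 − 4 = 209; Z: 84 − 2 = 82.
Z = 82 is lead, so the daughter is ²⁰⁹Pb.

Pb-209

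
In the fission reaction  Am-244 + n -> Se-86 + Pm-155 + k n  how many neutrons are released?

4

Conserve mass number: 245 = 86 + 155 + k, so k = 245 − 241 = 4.
Check atomic number: 95 = 34 + 61 + 0 = 95. ✓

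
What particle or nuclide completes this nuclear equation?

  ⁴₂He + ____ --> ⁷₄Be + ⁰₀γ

He-3

Conserve mass number: 4 + A = 7 + 0, so A = 3.
Conserve atomic number: 2 + Z = 4 + 0, so Z = 2.
Z = 2 is helium, so the species is ³₂He.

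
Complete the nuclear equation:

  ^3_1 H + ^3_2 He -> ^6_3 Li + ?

Conserve mass number: 3 + 3 = 6 + A, so A = 0.
Conserve atomic number: 1 + 2 = 3 + Z, so Z = 0.
A = 0 and Z = 0 is ^0_0 γ — a gamma ray.

gamma ray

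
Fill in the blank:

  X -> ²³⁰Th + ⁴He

U-234

Conserve mass number: A = 230 + 4, so A = 234.
Conserve atomic number: Z = 90 + 2, so Z = 92.
Z = 92 is uranium, so the species is ²³⁴U.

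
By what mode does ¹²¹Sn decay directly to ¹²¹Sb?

ΔA = 121 − 121 = 0; ΔZ = 51 − 50 = +1.
A is unchanged and Z rises by 1 — a neutron has become a proton (β⁻ decay).

beta-minus decay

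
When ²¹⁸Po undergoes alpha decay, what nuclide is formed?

Pb-214

Alpha decay: mass number changes by -4, atomic number by -2.
A: 218 − 4 = 214; Z: 84 − 2 = 82.
Z = 82 is lead, so the daughter is ²¹⁴Pb.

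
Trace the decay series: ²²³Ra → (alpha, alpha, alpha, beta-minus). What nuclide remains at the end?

Start: (A, Z) = (223, 88).
After α: (219, 86).
After α: (215, 84).
After α: (211, 82).
After β⁻: (211, 83).
Z = 83 is bismuth.

Bi-211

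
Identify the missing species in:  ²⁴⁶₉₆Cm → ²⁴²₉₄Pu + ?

Conserve mass number: 246 = 242 + A, so A = 4.
Conserve atomic number: 96 = 94 + Z, so Z = 2.
A = 4 and Z = 2 is ⁴₂He — an alpha particle.

alpha particle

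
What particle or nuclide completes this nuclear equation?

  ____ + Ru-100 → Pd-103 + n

Conserve mass number: A + 100 = 103 + 1, so A = 4.
Conserve atomic number: Z + 44 = 46 + 0, so Z = 2.
A = 4 and Z = 2 is He-4 — an alpha particle.

alpha particle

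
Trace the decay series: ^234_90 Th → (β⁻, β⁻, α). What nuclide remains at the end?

Start: (A, Z) = (234, 90).
After β⁻: (234, 91).
After β⁻: (234, 92).
After α: (230, 90).
Z = 90 is thorium.

Th-230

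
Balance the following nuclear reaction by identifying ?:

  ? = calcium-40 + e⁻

Conserve mass number: A = 40 + 0, so A = 40.
Conserve atomic number: Z = 20 − 1, so Z = 19.
Z = 19 is potassium, so the species is potassium-40.

K-40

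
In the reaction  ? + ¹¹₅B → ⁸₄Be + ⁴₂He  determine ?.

proton

Conserve mass number: A + 11 = 8 + 4, so A = 1.
Conserve atomic number: Z + 5 = 4 + 2, so Z = 1.
A = 1 and Z = 1 is ¹₁H — a proton.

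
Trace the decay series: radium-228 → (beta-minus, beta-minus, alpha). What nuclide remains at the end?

Start: (A, Z) = (228, 88).
After β⁻: (228, 89).
After β⁻: (228, 90).
After α: (224, 88).
Z = 88 is radium.

Ra-224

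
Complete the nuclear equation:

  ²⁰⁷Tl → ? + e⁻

Conserve mass number: 207 = A + 0, so A = 207.
Conserve atomic number: 81 = Z − 1, so Z = 82.
Z = 82 is lead, so the species is ²⁰⁷Pb.

Pb-207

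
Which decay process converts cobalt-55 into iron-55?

ΔA = 55 − 55 = 0; ΔZ = 26 − 27 = -1.
A is unchanged and Z drops by 1 — a proton has become a neutron (β⁺ emission or electron capture).

beta-plus decay or electron capture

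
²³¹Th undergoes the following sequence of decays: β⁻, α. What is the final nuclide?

Start: (A, Z) = (231, 90).
After β⁻: (231, 91).
After α: (227, 89).
Z = 89 is actinium.

Ac-227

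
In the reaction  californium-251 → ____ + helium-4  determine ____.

Cm-247

Conserve mass number: 251 = A + 4, so A = 247.
Conserve atomic number: 98 = Z + 2, so Z = 96.
Z = 96 is curium, so the species is curium-247.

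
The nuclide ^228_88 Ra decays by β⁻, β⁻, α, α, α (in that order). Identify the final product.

Start: (A, Z) = (228, 88).
After β⁻: (228, 89).
After β⁻: (228, 90).
After α: (224, 88).
After α: (220, 86).
After α: (216, 84).
Z = 84 is polonium.

Po-216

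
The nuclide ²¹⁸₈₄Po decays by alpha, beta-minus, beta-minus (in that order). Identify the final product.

Po-214

Start: (A, Z) = (218, 84).
After α: (214, 82).
After β⁻: (214, 83).
After β⁻: (214, 84).
Z = 84 is polonium.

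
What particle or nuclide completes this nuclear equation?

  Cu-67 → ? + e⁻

Zn-67

Conserve mass number: 67 = A + 0, so A = 67.
Conserve atomic number: 29 = Z − 1, so Z = 30.
Z = 30 is zinc, so the species is Zn-67.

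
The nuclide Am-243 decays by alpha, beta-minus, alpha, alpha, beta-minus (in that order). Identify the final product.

Pa-231

Start: (A, Z) = (243, 95).
After α: (239, 93).
After β⁻: (239, 94).
After α: (235, 92).
After α: (231, 90).
After β⁻: (231, 91).
Z = 91 is protactinium.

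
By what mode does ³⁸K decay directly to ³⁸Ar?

beta-plus decay or electron capture

ΔA = 38 − 38 = 0; ΔZ = 18 − 19 = -1.
A is unchanged and Z drops by 1 — a proton has become a neutron (β⁺ emission or electron capture).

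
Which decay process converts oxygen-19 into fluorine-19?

ΔA = 19 − 19 = 0; ΔZ = 9 − 8 = +1.
A is unchanged and Z rises by 1 — a neutron has become a proton (β⁻ decay).

beta-minus decay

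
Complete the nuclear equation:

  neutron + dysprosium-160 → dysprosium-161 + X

gamma ray

Conserve mass number: 1 + 160 = 161 + A, so A = 0.
Conserve atomic number: 0 + 66 = 66 + Z, so Z = 0.
A = 0 and Z = 0 is γ — a gamma ray.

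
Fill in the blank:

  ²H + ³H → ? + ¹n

He-4

Conserve mass number: 2 + 3 = A + 1, so A = 4.
Conserve atomic number: 1 + 1 = Z + 0, so Z = 2.
A = 4 and Z = 2 is ⁴He — an alpha particle.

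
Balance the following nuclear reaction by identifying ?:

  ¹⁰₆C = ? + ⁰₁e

Conserve mass number: 10 = A + 0, so A = 10.
Conserve atomic number: 6 = Z + 1, so Z = 5.
Z = 5 is boron, so the species is ¹⁰₅B.

B-10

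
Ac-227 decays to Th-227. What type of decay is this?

beta-minus decay

ΔA = 227 − 227 = 0; ΔZ = 90 − 89 = +1.
A is unchanged and Z rises by 1 — a neutron has become a proton (β⁻ decay).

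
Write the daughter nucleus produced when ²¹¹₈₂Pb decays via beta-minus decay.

Beta-minus decay: mass number changes by +0, atomic number by +1.
A: 211 = 211; Z: 82 + 1 = 83.
Z = 83 is bismuth, so the daughter is ²¹¹₈₃Bi.

Bi-211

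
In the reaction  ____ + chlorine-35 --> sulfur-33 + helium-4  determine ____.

Conserve mass number: A + 35 = 33 + 4, so A = 2.
Conserve atomic number: Z + 17 = 16 + 2, so Z = 1.
A = 2 and Z = 1 is hydrogen-2 — a deuteron.

deuteron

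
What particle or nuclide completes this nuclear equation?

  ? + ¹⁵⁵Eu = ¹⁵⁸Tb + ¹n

alpha particle

Conserve mass number: A + 155 = 158 + 1, so A = 4.
Conserve atomic number: Z + 63 = 65 + 0, so Z = 2.
A = 4 and Z = 2 is ⁴He — an alpha particle.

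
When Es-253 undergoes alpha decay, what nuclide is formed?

Bk-249

Alpha decay: mass number changes by -4, atomic number by -2.
A: 253 − 4 = 249; Z: 99 − 2 = 97.
Z = 97 is berkelium, so the daughter is Bk-249.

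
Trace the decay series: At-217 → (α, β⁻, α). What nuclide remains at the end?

Start: (A, Z) = (217, 85).
After α: (213, 83).
After β⁻: (213, 84).
After α: (209, 82).
Z = 82 is lead.

Pb-209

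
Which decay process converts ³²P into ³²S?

beta-minus decay

ΔA = 32 − 32 = 0; ΔZ = 16 − 15 = +1.
A is unchanged and Z rises by 1 — a neutron has become a proton (β⁻ decay).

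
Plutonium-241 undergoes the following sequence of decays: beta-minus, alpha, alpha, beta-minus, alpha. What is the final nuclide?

Start: (A, Z) = (241, 94).
After β⁻: (241, 95).
After α: (237, 93).
After α: (233, 91).
After β⁻: (233, 92).
After α: (229, 90).
Z = 90 is thorium.

Th-229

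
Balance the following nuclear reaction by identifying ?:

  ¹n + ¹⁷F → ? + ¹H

O-17

Conserve mass number: 1 + 17 = A + 1, so A = 17.
Conserve atomic number: 0 + 9 = Z + 1, so Z = 8.
Z = 8 is oxygen, so the species is ¹⁷O.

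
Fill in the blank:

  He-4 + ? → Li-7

Conserve mass number: 4 + A = 7, so A = 3.
Conserve atomic number: 2 + Z = 3, so Z = 1.
A = 3 and Z = 1 is H-3 — a triton.

triton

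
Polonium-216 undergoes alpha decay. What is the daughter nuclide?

Pb-212

Alpha decay: mass number changes by -4, atomic number by -2.
A: 216 − 4 = 212; Z: 84 − 2 = 82.
Z = 82 is lead, so the daughter is lead-212.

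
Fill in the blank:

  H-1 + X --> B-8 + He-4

C-11

Conserve mass number: 1 + A = 8 + 4, so A = 11.
Conserve atomic number: 1 + Z = 5 + 2, so Z = 6.
Z = 6 is carbon, so the species is C-11.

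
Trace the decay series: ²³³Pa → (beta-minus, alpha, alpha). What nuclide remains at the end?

Start: (A, Z) = (233, 91).
After β⁻: (233, 92).
After α: (229, 90).
After α: (225, 88).
Z = 88 is radium.

Ra-225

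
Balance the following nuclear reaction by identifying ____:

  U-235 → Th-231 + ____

Conserve mass number: 235 = 231 + A, so A = 4.
Conserve atomic number: 92 = 90 + Z, so Z = 2.
A = 4 and Z = 2 is He-4 — an alpha particle.

alpha particle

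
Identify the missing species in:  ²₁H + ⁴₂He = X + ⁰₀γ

Li-6

Conserve mass number: 2 + 4 = A + 0, so A = 6.
Conserve atomic number: 1 + 2 = Z + 0, so Z = 3.
Z = 3 is lithium, so the species is ⁶₃Li.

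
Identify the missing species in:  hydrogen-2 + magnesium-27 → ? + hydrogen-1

Conserve mass number: 2 + 27 = A + 1, so A = 28.
Conserve atomic number: 1 + 12 = Z + 1, so Z = 12.
Z = 12 is magnesium, so the species is magnesium-28.

Mg-28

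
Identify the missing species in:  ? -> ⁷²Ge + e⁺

As-72

Conserve mass number: A = 72 + 0, so A = 72.
Conserve atomic number: Z = 32 + 1, so Z = 33.
Z = 33 is arsenic, so the species is ⁷²As.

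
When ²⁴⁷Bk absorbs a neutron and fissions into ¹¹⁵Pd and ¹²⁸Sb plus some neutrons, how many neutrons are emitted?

Conserve mass number: 248 = 115 + 128 + k, so k = 248 − 243 = 5.
Check atomic number: 97 = 46 + 51 + 0 = 97. ✓

5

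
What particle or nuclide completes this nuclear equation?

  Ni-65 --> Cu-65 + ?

Conserve mass number: 65 = 65 + A, so A = 0.
Conserve atomic number: 28 = 29 + Z, so Z = -1.
A = 0 and Z = -1 is e⁻ — a beta-minus particle.

beta-minus particle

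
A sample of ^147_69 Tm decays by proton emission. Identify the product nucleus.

Proton emission: mass number changes by -1, atomic number by -1.
A: 147 − 1 = 146; Z: 69 − 1 = 68.
Z = 68 is erbium, so the daughter is ^146_68 Er.

Er-146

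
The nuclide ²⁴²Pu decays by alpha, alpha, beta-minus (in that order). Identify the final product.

Pa-234

Start: (A, Z) = (242, 94).
After α: (238, 92).
After α: (234, 90).
After β⁻: (234, 91).
Z = 91 is protactinium.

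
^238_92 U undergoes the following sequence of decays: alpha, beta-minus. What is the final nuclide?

Pa-234

Start: (A, Z) = (238, 92).
After α: (234, 90).
After β⁻: (234, 91).
Z = 91 is protactinium.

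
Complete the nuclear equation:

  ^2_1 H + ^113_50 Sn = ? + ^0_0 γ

Conserve mass number: 2 + 113 = A + 0, so A = 115.
Conserve atomic number: 1 + 50 = Z + 0, so Z = 51.
Z = 51 is antimony, so the species is ^115_51 Sb.

Sb-115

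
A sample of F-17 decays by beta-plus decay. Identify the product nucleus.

Beta-plus decay: mass number changes by +0, atomic number by -1.
A: 17 = 17; Z: 9 − 1 = 8.
Z = 8 is oxygen, so the daughter is O-17.

O-17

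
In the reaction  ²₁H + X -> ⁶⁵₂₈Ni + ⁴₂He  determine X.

Cu-67

Conserve mass number: 2 + A = 65 + 4, so A = 67.
Conserve atomic number: 1 + Z = 28 + 2, so Z = 29.
Z = 29 is copper, so the species is ⁶⁷₂₉Cu.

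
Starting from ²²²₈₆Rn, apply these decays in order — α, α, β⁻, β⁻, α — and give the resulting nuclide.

Start: (A, Z) = (222, 86).
After α: (218, 84).
After α: (214, 82).
After β⁻: (214, 83).
After β⁻: (214, 84).
After α: (210, 82).
Z = 82 is lead.

Pb-210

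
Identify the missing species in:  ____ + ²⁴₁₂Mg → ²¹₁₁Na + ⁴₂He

proton

Conserve mass number: A + 24 = 21 + 4, so A = 1.
Conserve atomic number: Z + 12 = 11 + 2, so Z = 1.
A = 1 and Z = 1 is ¹₁H — a proton.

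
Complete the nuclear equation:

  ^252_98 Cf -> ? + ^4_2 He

Cm-248

Conserve mass number: 252 = A + 4, so A = 248.
Conserve atomic number: 98 = Z + 2, so Z = 96.
Z = 96 is curium, so the species is ^248_96 Cm.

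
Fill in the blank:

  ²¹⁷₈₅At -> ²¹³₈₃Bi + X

Conserve mass number: 217 = 213 + A, so A = 4.
Conserve atomic number: 85 = 83 + Z, so Z = 2.
A = 4 and Z = 2 is ⁴₂He — an alpha particle.

alpha particle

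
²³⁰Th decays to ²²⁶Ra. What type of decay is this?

alpha decay

ΔA = 226 − 230 = -4; ΔZ = 88 − 90 = -2.
A drops by 4 and Z drops by 2 — the signature of alpha emission.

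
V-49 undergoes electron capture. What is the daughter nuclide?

Electron capture: mass number changes by +0, atomic number by -1.
A: 49 = 49; Z: 23 − 1 = 22.
Z = 22 is titanium, so the daughter is Ti-49.

Ti-49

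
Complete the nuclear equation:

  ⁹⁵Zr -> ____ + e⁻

Nb-95

Conserve mass number: 95 = A + 0, so A = 95.
Conserve atomic number: 40 = Z − 1, so Z = 41.
Z = 41 is niobium, so the species is ⁹⁵Nb.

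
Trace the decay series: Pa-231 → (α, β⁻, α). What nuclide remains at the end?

Ra-223

Start: (A, Z) = (231, 91).
After α: (227, 89).
After β⁻: (227, 90).
After α: (223, 88).
Z = 88 is radium.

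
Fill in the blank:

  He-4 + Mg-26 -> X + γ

Conserve mass number: 4 + 26 = A + 0, so A = 30.
Conserve atomic number: 2 + 12 = Z + 0, so Z = 14.
Z = 14 is silicon, so the species is Si-30.

Si-30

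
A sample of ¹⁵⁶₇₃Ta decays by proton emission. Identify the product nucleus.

Hf-155

Proton emission: mass number changes by -1, atomic number by -1.
A: 156 − 1 = 155; Z: 73 − 1 = 72.
Z = 72 is hafnium, so the daughter is ¹⁵⁵₇₂Hf.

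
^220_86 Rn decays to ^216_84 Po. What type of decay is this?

alpha decay

ΔA = 216 − 220 = -4; ΔZ = 84 − 86 = -2.
A drops by 4 and Z drops by 2 — the signature of alpha emission.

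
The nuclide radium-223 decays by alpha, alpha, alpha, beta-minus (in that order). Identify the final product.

Start: (A, Z) = (223, 88).
After α: (219, 86).
After α: (215, 84).
After α: (211, 82).
After β⁻: (211, 83).
Z = 83 is bismuth.

Bi-211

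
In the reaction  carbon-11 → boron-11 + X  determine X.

positron

Conserve mass number: 11 = 11 + A, so A = 0.
Conserve atomic number: 6 = 5 + Z, so Z = 1.
A = 0 and Z = 1 is e⁺ — a positron.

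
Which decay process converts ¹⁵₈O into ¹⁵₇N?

beta-plus decay or electron capture

ΔA = 15 − 15 = 0; ΔZ = 7 − 8 = -1.
A is unchanged and Z drops by 1 — a proton has become a neutron (β⁺ emission or electron capture).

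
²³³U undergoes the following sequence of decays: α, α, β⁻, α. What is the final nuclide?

Start: (A, Z) = (233, 92).
After α: (229, 90).
After α: (225, 88).
After β⁻: (225, 89).
After α: (221, 87).
Z = 87 is francium.

Fr-221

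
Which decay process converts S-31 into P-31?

beta-plus decay or electron capture

ΔA = 31 − 31 = 0; ΔZ = 15 − 16 = -1.
A is unchanged and Z drops by 1 — a proton has become a neutron (β⁺ emission or electron capture).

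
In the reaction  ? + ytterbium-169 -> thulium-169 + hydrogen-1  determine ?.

Conserve mass number: A + 169 = 169 + 1, so A = 1.
Conserve atomic number: Z + 70 = 69 + 1, so Z = 0.
A = 1 and Z = 0 is neutron — a neutron.

neutron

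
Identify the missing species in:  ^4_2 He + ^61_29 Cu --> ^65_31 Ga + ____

Conserve mass number: 4 + 61 = 65 + A, so A = 0.
Conserve atomic number: 2 + 29 = 31 + Z, so Z = 0.
A = 0 and Z = 0 is ^0_0 γ — a gamma ray.

gamma ray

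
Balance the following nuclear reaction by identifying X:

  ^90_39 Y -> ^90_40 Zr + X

Conserve mass number: 90 = 90 + A, so A = 0.
Conserve atomic number: 39 = 40 + Z, so Z = -1.
A = 0 and Z = -1 is ^0_-1 e — a beta-minus particle.

beta-minus particle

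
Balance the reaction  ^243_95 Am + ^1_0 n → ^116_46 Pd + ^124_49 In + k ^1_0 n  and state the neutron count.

Conserve mass number: 244 = 116 + 124 + k, so k = 244 − 240 = 4.
Check atomic number: 95 = 46 + 49 + 0 = 95. ✓

4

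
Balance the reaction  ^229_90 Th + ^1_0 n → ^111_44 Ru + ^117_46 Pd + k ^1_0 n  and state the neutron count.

Conserve mass number: 230 = 111 + 117 + k, so k = 230 − 228 = 2.
Check atomic number: 90 = 44 + 46 + 0 = 90. ✓

2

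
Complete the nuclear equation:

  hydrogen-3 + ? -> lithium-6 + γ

Conserve mass number: 3 + A = 6 + 0, so A = 3.
Conserve atomic number: 1 + Z = 3 + 0, so Z = 2.
Z = 2 is helium, so the species is helium-3.

He-3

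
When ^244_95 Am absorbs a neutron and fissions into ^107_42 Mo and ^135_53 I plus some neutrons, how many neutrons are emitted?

3

Conserve mass number: 245 = 107 + 135 + k, so k = 245 − 242 = 3.
Check atomic number: 95 = 42 + 53 + 0 = 95. ✓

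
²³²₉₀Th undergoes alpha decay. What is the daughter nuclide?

Alpha decay: mass number changes by -4, atomic number by -2.
A: 232 − 4 = 228; Z: 90 − 2 = 88.
Z = 88 is radium, so the daughter is ²²⁸₈₈Ra.

Ra-228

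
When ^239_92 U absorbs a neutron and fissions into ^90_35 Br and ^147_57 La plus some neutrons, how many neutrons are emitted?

3

Conserve mass number: 240 = 90 + 147 + k, so k = 240 − 237 = 3.
Check atomic number: 92 = 35 + 57 + 0 = 92. ✓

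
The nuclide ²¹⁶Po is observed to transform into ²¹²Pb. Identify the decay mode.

alpha decay

ΔA = 212 − 216 = -4; ΔZ = 82 − 84 = -2.
A drops by 4 and Z drops by 2 — the signature of alpha emission.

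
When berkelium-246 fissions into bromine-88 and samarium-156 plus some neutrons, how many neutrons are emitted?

2

Conserve mass number: 246 = 88 + 156 + k, so k = 246 − 244 = 2.
Check atomic number: 97 = 35 + 62 + 0 = 97. ✓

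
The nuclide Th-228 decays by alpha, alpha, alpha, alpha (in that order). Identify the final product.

Pb-212

Start: (A, Z) = (228, 90).
After α: (224, 88).
After α: (220, 86).
After α: (216, 84).
After α: (212, 82).
Z = 82 is lead.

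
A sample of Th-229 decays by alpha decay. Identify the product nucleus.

Ra-225

Alpha decay: mass number changes by -4, atomic number by -2.
A: 229 − 4 = 225; Z: 90 − 2 = 88.
Z = 88 is radium, so the daughter is Ra-225.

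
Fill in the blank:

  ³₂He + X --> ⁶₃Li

Conserve mass number: 3 + A = 6, so A = 3.
Conserve atomic number: 2 + Z = 3, so Z = 1.
A = 3 and Z = 1 is ³₁H — a triton.

triton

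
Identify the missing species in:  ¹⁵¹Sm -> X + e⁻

Eu-151

Conserve mass number: 151 = A + 0, so A = 151.
Conserve atomic number: 62 = Z − 1, so Z = 63.
Z = 63 is europium, so the species is ¹⁵¹Eu.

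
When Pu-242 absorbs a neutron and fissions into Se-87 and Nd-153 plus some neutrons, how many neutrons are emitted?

3

Conserve mass number: 243 = 87 + 153 + k, so k = 243 − 240 = 3.
Check atomic number: 94 = 34 + 60 + 0 = 94. ✓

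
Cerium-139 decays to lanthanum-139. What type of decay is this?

ΔA = 139 − 139 = 0; ΔZ = 57 − 58 = -1.
A is unchanged and Z drops by 1 — a proton has become a neutron (β⁺ emission or electron capture).

beta-plus decay or electron capture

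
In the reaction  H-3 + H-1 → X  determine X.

Conserve mass number: 3 + 1 = A, so A = 4.
Conserve atomic number: 1 + 1 = Z, so Z = 2.
A = 4 and Z = 2 is He-4 — an alpha particle.

He-4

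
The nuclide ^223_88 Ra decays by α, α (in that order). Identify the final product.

Po-215

Start: (A, Z) = (223, 88).
After α: (219, 86).
After α: (215, 84).
Z = 84 is polonium.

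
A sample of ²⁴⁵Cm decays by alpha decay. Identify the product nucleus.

Alpha decay: mass number changes by -4, atomic number by -2.
A: 245 − 4 = 241; Z: 96 − 2 = 94.
Z = 94 is plutonium, so the daughter is ²⁴¹Pu.

Pu-241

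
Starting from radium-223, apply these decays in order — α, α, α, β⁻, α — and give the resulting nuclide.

Tl-207

Start: (A, Z) = (223, 88).
After α: (219, 86).
After α: (215, 84).
After α: (211, 82).
After β⁻: (211, 83).
After α: (207, 81).
Z = 81 is thallium.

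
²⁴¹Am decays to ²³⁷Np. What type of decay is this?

alpha decay

ΔA = 237 − 241 = -4; ΔZ = 93 − 95 = -2.
A drops by 4 and Z drops by 2 — the signature of alpha emission.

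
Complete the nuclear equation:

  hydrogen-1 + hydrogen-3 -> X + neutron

Conserve mass number: 1 + 3 = A + 1, so A = 3.
Conserve atomic number: 1 + 1 = Z + 0, so Z = 2.
Z = 2 is helium, so the species is helium-3.

He-3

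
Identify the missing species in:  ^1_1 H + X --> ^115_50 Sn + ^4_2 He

Conserve mass number: 1 + A = 115 + 4, so A = 118.
Conserve atomic number: 1 + Z = 50 + 2, so Z = 51.
Z = 51 is antimony, so the species is ^118_51 Sb.

Sb-118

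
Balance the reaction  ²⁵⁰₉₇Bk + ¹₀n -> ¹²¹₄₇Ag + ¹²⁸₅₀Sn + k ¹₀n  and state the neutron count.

2

Conserve mass number: 251 = 121 + 128 + k, so k = 251 − 249 = 2.
Check atomic number: 97 = 47 + 50 + 0 = 97. ✓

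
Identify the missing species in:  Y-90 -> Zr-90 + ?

Conserve mass number: 90 = 90 + A, so A = 0.
Conserve atomic number: 39 = 40 + Z, so Z = -1.
A = 0 and Z = -1 is e⁻ — a beta-minus particle.

beta-minus particle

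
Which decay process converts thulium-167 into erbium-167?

beta-plus decay or electron capture

ΔA = 167 − 167 = 0; ΔZ = 68 − 69 = -1.
A is unchanged and Z drops by 1 — a proton has become a neutron (β⁺ emission or electron capture).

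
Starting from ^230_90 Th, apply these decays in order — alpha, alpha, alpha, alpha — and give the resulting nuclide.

Start: (A, Z) = (230, 90).
After α: (226, 88).
After α: (222, 86).
After α: (218, 84).
After α: (214, 82).
Z = 82 is lead.

Pb-214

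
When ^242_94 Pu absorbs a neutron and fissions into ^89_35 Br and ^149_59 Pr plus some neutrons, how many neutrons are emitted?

5

Conserve mass number: 243 = 89 + 149 + k, so k = 243 − 238 = 5.
Check atomic number: 94 = 35 + 59 + 0 = 94. ✓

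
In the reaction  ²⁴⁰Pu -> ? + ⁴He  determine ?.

U-236

Conserve mass number: 240 = A + 4, so A = 236.
Conserve atomic number: 94 = Z + 2, so Z = 92.
Z = 92 is uranium, so the species is ²³⁶U.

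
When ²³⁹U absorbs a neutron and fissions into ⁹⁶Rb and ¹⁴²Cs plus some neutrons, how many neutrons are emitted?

Conserve mass number: 240 = 96 + 142 + k, so k = 240 − 238 = 2.
Check atomic number: 92 = 37 + 55 + 0 = 92. ✓

2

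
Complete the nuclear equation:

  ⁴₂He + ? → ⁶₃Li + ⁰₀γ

deuteron

Conserve mass number: 4 + A = 6 + 0, so A = 2.
Conserve atomic number: 2 + Z = 3 + 0, so Z = 1.
A = 2 and Z = 1 is ²₁H — a deuteron.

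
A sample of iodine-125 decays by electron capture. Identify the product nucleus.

Electron capture: mass number changes by +0, atomic number by -1.
A: 125 = 125; Z: 53 − 1 = 52.
Z = 52 is tellurium, so the daughter is tellurium-125.

Te-125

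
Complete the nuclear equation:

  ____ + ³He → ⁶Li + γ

triton

Conserve mass number: A + 3 = 6 + 0, so A = 3.
Conserve atomic number: Z + 2 = 3 + 0, so Z = 1.
A = 3 and Z = 1 is ³H — a triton.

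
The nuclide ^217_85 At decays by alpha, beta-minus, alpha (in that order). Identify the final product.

Pb-209

Start: (A, Z) = (217, 85).
After α: (213, 83).
After β⁻: (213, 84).
After α: (209, 82).
Z = 82 is lead.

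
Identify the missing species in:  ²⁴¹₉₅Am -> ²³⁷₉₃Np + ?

Conserve mass number: 241 = 237 + A, so A = 4.
Conserve atomic number: 95 = 93 + Z, so Z = 2.
A = 4 and Z = 2 is ⁴₂He — an alpha particle.

alpha particle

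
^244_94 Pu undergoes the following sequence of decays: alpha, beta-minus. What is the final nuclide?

Start: (A, Z) = (244, 94).
After α: (240, 92).
After β⁻: (240, 93).
Z = 93 is neptunium.

Np-240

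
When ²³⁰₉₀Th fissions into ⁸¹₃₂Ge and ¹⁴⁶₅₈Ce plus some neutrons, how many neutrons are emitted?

3

Conserve mass number: 230 = 81 + 146 + k, so k = 230 − 227 = 3.
Check atomic number: 90 = 32 + 58 + 0 = 90. ✓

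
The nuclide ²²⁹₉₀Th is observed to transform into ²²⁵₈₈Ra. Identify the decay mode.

alpha decay

ΔA = 225 − 229 = -4; ΔZ = 88 − 90 = -2.
A drops by 4 and Z drops by 2 — the signature of alpha emission.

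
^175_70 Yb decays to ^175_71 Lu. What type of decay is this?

ΔA = 175 − 175 = 0; ΔZ = 71 − 70 = +1.
A is unchanged and Z rises by 1 — a neutron has become a proton (β⁻ decay).

beta-minus decay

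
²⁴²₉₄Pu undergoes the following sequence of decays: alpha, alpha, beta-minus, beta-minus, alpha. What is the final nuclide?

Th-230

Start: (A, Z) = (242, 94).
After α: (238, 92).
After α: (234, 90).
After β⁻: (234, 91).
After β⁻: (234, 92).
After α: (230, 90).
Z = 90 is thorium.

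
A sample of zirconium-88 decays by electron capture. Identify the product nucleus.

Y-88

Electron capture: mass number changes by +0, atomic number by -1.
A: 88 = 88; Z: 40 − 1 = 39.
Z = 39 is yttrium, so the daughter is yttrium-88.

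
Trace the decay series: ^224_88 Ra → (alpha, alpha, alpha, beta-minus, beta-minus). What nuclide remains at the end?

Start: (A, Z) = (224, 88).
After α: (220, 86).
After α: (216, 84).
After α: (212, 82).
After β⁻: (212, 83).
After β⁻: (212, 84).
Z = 84 is polonium.

Po-212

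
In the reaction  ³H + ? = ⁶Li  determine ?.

He-3

Conserve mass number: 3 + A = 6, so A = 3.
Conserve atomic number: 1 + Z = 3, so Z = 2.
Z = 2 is helium, so the species is ³He.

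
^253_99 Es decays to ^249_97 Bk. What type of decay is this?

ΔA = 249 − 253 = -4; ΔZ = 97 − 99 = -2.
A drops by 4 and Z drops by 2 — the signature of alpha emission.

alpha decay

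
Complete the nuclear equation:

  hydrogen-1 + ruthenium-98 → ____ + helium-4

Tc-95

Conserve mass number: 1 + 98 = A + 4, so A = 95.
Conserve atomic number: 1 + 44 = Z + 2, so Z = 43.
Z = 43 is technetium, so the species is technetium-95.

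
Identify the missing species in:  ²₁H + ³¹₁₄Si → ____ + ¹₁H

Conserve mass number: 2 + 31 = A + 1, so A = 32.
Conserve atomic number: 1 + 14 = Z + 1, so Z = 14.
Z = 14 is silicon, so the species is ³²₁₄Si.

Si-32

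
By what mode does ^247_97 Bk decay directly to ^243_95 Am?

ΔA = 243 − 247 = -4; ΔZ = 95 − 97 = -2.
A drops by 4 and Z drops by 2 — the signature of alpha emission.

alpha decay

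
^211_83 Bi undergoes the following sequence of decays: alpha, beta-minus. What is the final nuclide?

Start: (A, Z) = (211, 83).
After α: (207, 81).
After β⁻: (207, 82).
Z = 82 is lead.

Pb-207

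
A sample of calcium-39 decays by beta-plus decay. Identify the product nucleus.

K-39

Beta-plus decay: mass number changes by +0, atomic number by -1.
A: 39 = 39; Z: 20 − 1 = 19.
Z = 19 is potassium, so the daughter is potassium-39.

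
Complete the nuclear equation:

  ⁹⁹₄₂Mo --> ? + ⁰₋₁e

Tc-99

Conserve mass number: 99 = A + 0, so A = 99.
Conserve atomic number: 42 = Z − 1, so Z = 43.
Z = 43 is technetium, so the species is ⁹⁹₄₃Tc.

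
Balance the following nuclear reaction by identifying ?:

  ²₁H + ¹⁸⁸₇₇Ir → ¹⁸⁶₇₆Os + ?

alpha particle

Conserve mass number: 2 + 188 = 186 + A, so A = 4.
Conserve atomic number: 1 + 77 = 76 + Z, so Z = 2.
A = 4 and Z = 2 is ⁴₂He — an alpha particle.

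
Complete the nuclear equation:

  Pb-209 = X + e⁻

Bi-209

Conserve mass number: 209 = A + 0, so A = 209.
Conserve atomic number: 82 = Z − 1, so Z = 83.
Z = 83 is bismuth, so the species is Bi-209.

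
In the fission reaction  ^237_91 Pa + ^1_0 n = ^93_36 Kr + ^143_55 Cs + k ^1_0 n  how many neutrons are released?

Conserve mass number: 238 = 93 + 143 + k, so k = 238 − 236 = 2.
Check atomic number: 91 = 36 + 55 + 0 = 91. ✓

2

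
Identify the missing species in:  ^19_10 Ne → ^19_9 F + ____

Conserve mass number: 19 = 19 + A, so A = 0.
Conserve atomic number: 10 = 9 + Z, so Z = 1.
A = 0 and Z = 1 is ^0_1 e — a positron.

positron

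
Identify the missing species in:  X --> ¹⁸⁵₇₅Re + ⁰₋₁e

Conserve mass number: A = 185 + 0, so A = 185.
Conserve atomic number: Z = 75 − 1, so Z = 74.
Z = 74 is tungsten, so the species is ¹⁸⁵₇₄W.

W-185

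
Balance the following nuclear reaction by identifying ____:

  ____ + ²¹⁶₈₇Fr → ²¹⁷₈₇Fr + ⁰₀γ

Conserve mass number: A + 216 = 217 + 0, so A = 1.
Conserve atomic number: Z + 87 = 87 + 0, so Z = 0.
A = 1 and Z = 0 is ¹₀n — a neutron.

neutron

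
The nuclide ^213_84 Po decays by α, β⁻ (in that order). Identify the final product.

Bi-209

Start: (A, Z) = (213, 84).
After α: (209, 82).
After β⁻: (209, 83).
Z = 83 is bismuth.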